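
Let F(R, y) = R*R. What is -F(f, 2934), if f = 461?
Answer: -212521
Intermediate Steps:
F(R, y) = R²
-F(f, 2934) = -1*461² = -1*212521 = -212521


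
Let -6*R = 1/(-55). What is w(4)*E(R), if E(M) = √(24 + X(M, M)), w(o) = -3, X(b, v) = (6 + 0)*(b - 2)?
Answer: -3*√36355/55 ≈ -10.400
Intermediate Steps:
X(b, v) = -12 + 6*b (X(b, v) = 6*(-2 + b) = -12 + 6*b)
R = 1/330 (R = -⅙/(-55) = -⅙*(-1/55) = 1/330 ≈ 0.0030303)
E(M) = √(12 + 6*M) (E(M) = √(24 + (-12 + 6*M)) = √(12 + 6*M))
w(4)*E(R) = -3*√(12 + 6*(1/330)) = -3*√(12 + 1/55) = -3*√36355/55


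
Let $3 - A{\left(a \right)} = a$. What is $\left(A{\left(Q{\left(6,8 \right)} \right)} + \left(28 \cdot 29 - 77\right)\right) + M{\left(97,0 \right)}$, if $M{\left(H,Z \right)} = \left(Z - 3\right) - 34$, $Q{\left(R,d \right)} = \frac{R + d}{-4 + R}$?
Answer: $694$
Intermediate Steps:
$Q{\left(R,d \right)} = \frac{R + d}{-4 + R}$
$A{\left(a \right)} = 3 - a$
$M{\left(H,Z \right)} = -37 + Z$ ($M{\left(H,Z \right)} = \left(-3 + Z\right) - 34 = -37 + Z$)
$\left(A{\left(Q{\left(6,8 \right)} \right)} + \left(28 \cdot 29 - 77\right)\right) + M{\left(97,0 \right)} = \left(\left(3 - \frac{6 + 8}{-4 + 6}\right) + \left(28 \cdot 29 - 77\right)\right) + \left(-37 + 0\right) = \left(\left(3 - \frac{1}{2} \cdot 14\right) + \left(812 - 77\right)\right) - 37 = \left(\left(3 - \frac{1}{2} \cdot 14\right) + 735\right) - 37 = \left(\left(3 - 7\right) + 735\right) - 37 = \left(-4 + 735\right) - 37 = 731 - 37 = 694$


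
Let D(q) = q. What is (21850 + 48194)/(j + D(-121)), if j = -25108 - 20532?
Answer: -70044/45761 ≈ -1.5306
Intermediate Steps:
j = -45640
(21850 + 48194)/(j + D(-121)) = (21850 + 48194)/(-45640 - 121) = 70044/(-45761) = 70044*(-1/45761) = -70044/45761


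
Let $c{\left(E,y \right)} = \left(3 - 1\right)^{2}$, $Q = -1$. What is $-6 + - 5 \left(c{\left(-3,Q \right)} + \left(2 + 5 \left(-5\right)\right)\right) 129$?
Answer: $12249$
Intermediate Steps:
$c{\left(E,y \right)} = 4$ ($c{\left(E,y \right)} = 2^{2} = 4$)
$-6 + - 5 \left(c{\left(-3,Q \right)} + \left(2 + 5 \left(-5\right)\right)\right) 129 = -6 + - 5 \left(4 + \left(2 + 5 \left(-5\right)\right)\right) 129 = -6 + - 5 \left(4 + \left(2 - 25\right)\right) 129 = -6 + - 5 \left(4 - 23\right) 129 = -6 + \left(-5\right) \left(-19\right) 129 = -6 + 95 \cdot 129 = -6 + 12255 = 12249$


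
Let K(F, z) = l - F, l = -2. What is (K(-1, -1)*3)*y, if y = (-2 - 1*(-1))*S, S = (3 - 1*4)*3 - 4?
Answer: -21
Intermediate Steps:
K(F, z) = -2 - F
S = -7 (S = (3 - 4)*3 - 4 = -1*3 - 4 = -3 - 4 = -7)
y = 7 (y = (-2 - 1*(-1))*(-7) = (-2 + 1)*(-7) = -1*(-7) = 7)
(K(-1, -1)*3)*y = ((-2 - 1*(-1))*3)*7 = ((-2 + 1)*3)*7 = -1*3*7 = -3*7 = -21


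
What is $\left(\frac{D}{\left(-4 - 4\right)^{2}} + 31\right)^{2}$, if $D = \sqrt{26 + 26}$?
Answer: $\frac{\left(992 + \sqrt{13}\right)^{2}}{1024} \approx 968.0$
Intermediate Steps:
$D = 2 \sqrt{13}$ ($D = \sqrt{52} = 2 \sqrt{13} \approx 7.2111$)
$\left(\frac{D}{\left(-4 - 4\right)^{2}} + 31\right)^{2} = \left(\frac{2 \sqrt{13}}{\left(-4 - 4\right)^{2}} + 31\right)^{2} = \left(\frac{2 \sqrt{13}}{\left(-8\right)^{2}} + 31\right)^{2} = \left(\frac{2 \sqrt{13}}{64} + 31\right)^{2} = \left(2 \sqrt{13} \cdot \frac{1}{64} + 31\right)^{2} = \left(\frac{\sqrt{13}}{32} + 31\right)^{2} = \left(31 + \frac{\sqrt{13}}{32}\right)^{2}$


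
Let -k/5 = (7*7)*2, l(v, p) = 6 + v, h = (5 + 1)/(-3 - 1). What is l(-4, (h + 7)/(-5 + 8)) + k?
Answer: -488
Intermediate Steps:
h = -3/2 (h = 6/(-4) = 6*(-¼) = -3/2 ≈ -1.5000)
k = -490 (k = -5*7*7*2 = -245*2 = -5*98 = -490)
l(-4, (h + 7)/(-5 + 8)) + k = (6 - 4) - 490 = 2 - 490 = -488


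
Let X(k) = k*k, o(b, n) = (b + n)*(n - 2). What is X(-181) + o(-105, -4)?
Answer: 33415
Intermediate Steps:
o(b, n) = (-2 + n)*(b + n) (o(b, n) = (b + n)*(-2 + n) = (-2 + n)*(b + n))
X(k) = k**2
X(-181) + o(-105, -4) = (-181)**2 + ((-4)**2 - 2*(-105) - 2*(-4) - 105*(-4)) = 32761 + (16 + 210 + 8 + 420) = 32761 + 654 = 33415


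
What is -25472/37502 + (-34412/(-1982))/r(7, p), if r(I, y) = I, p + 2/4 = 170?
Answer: 33468582/18582241 ≈ 1.8011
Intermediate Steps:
p = 339/2 (p = -½ + 170 = 339/2 ≈ 169.50)
-25472/37502 + (-34412/(-1982))/r(7, p) = -25472/37502 - 34412/(-1982)/7 = -25472*1/37502 - 34412*(-1/1982)*(⅐) = -12736/18751 + (17206/991)*(⅐) = -12736/18751 + 2458/991 = 33468582/18582241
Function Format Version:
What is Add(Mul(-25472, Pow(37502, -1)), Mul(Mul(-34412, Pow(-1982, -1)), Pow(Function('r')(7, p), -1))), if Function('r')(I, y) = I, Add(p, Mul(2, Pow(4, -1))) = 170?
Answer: Rational(33468582, 18582241) ≈ 1.8011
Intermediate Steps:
p = Rational(339, 2) (p = Add(Rational(-1, 2), 170) = Rational(339, 2) ≈ 169.50)
Add(Mul(-25472, Pow(37502, -1)), Mul(Mul(-34412, Pow(-1982, -1)), Pow(Function('r')(7, p), -1))) = Add(Mul(-25472, Pow(37502, -1)), Mul(Mul(-34412, Pow(-1982, -1)), Pow(7, -1))) = Add(Mul(-25472, Rational(1, 37502)), Mul(Mul(-34412, Rational(-1, 1982)), Rational(1, 7))) = Add(Rational(-12736, 18751), Mul(Rational(17206, 991), Rational(1, 7))) = Add(Rational(-12736, 18751), Rational(2458, 991)) = Rational(33468582, 18582241)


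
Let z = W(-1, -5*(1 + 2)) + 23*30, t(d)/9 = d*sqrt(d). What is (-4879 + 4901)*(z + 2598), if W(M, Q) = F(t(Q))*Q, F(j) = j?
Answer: 72336 + 44550*I*sqrt(15) ≈ 72336.0 + 1.7254e+5*I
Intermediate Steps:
t(d) = 9*d**(3/2) (t(d) = 9*(d*sqrt(d)) = 9*d**(3/2))
W(M, Q) = 9*Q**(5/2) (W(M, Q) = (9*Q**(3/2))*Q = 9*Q**(5/2))
z = 690 + 2025*I*sqrt(15) (z = 9*(-5*(1 + 2))**(5/2) + 23*30 = 9*(-5*3)**(5/2) + 690 = 9*(-15)**(5/2) + 690 = 9*(225*I*sqrt(15)) + 690 = 2025*I*sqrt(15) + 690 = 690 + 2025*I*sqrt(15) ≈ 690.0 + 7842.8*I)
(-4879 + 4901)*(z + 2598) = (-4879 + 4901)*((690 + 2025*I*sqrt(15)) + 2598) = 22*(3288 + 2025*I*sqrt(15)) = 72336 + 44550*I*sqrt(15)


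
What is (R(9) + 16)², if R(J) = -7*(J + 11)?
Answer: 15376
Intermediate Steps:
R(J) = -77 - 7*J (R(J) = -7*(11 + J) = -77 - 7*J)
(R(9) + 16)² = ((-77 - 7*9) + 16)² = ((-77 - 63) + 16)² = (-140 + 16)² = (-124)² = 15376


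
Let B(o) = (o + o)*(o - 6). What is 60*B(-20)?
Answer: 62400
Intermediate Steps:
B(o) = 2*o*(-6 + o) (B(o) = (2*o)*(-6 + o) = 2*o*(-6 + o))
60*B(-20) = 60*(2*(-20)*(-6 - 20)) = 60*(2*(-20)*(-26)) = 60*1040 = 62400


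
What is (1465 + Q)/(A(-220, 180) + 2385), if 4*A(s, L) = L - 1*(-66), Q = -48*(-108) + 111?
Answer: 13520/4893 ≈ 2.7631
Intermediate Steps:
Q = 5295 (Q = 5184 + 111 = 5295)
A(s, L) = 33/2 + L/4 (A(s, L) = (L - 1*(-66))/4 = (L + 66)/4 = (66 + L)/4 = 33/2 + L/4)
(1465 + Q)/(A(-220, 180) + 2385) = (1465 + 5295)/((33/2 + (¼)*180) + 2385) = 6760/((33/2 + 45) + 2385) = 6760/(123/2 + 2385) = 6760/(4893/2) = 6760*(2/4893) = 13520/4893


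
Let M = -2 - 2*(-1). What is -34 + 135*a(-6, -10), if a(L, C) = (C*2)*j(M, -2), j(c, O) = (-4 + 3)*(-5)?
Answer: -13534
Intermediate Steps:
M = 0 (M = -2 + 2 = 0)
j(c, O) = 5 (j(c, O) = -1*(-5) = 5)
a(L, C) = 10*C (a(L, C) = (C*2)*5 = (2*C)*5 = 10*C)
-34 + 135*a(-6, -10) = -34 + 135*(10*(-10)) = -34 + 135*(-100) = -34 - 13500 = -13534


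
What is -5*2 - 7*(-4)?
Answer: 18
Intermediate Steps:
-5*2 - 7*(-4) = -10 + 28 = 18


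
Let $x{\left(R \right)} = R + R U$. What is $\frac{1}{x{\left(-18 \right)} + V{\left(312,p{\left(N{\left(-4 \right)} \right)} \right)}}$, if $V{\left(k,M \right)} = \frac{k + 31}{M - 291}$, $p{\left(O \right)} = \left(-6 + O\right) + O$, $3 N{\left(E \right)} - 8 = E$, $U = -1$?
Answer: $- \frac{883}{1029} \approx -0.85811$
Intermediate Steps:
$N{\left(E \right)} = \frac{8}{3} + \frac{E}{3}$
$p{\left(O \right)} = -6 + 2 O$
$x{\left(R \right)} = 0$ ($x{\left(R \right)} = R + R \left(-1\right) = R - R = 0$)
$V{\left(k,M \right)} = \frac{31 + k}{-291 + M}$
$\frac{1}{x{\left(-18 \right)} + V{\left(312,p{\left(N{\left(-4 \right)} \right)} \right)}} = \frac{1}{0 + \frac{31 + 312}{-291 - \left(6 - 2 \left(\frac{8}{3} + \frac{1}{3} \left(-4\right)\right)\right)}} = \frac{1}{0 + \frac{1}{-291 - \left(6 - 2 \left(\frac{8}{3} - \frac{4}{3}\right)\right)} 343} = \frac{1}{0 + \frac{1}{-291 + \left(-6 + 2 \cdot \frac{4}{3}\right)} 343} = \frac{1}{0 + \frac{1}{-291 + \left(-6 + \frac{8}{3}\right)} 343} = \frac{1}{0 + \frac{1}{-291 - \frac{10}{3}} \cdot 343} = \frac{1}{0 + \frac{1}{- \frac{883}{3}} \cdot 343} = \frac{1}{0 - \frac{1029}{883}} = \frac{1}{- \frac{1029}{883}} = - \frac{883}{1029}$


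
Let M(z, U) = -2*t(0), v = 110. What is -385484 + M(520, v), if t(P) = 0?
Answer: -385484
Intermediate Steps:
M(z, U) = 0 (M(z, U) = -2*0 = 0)
-385484 + M(520, v) = -385484 + 0 = -385484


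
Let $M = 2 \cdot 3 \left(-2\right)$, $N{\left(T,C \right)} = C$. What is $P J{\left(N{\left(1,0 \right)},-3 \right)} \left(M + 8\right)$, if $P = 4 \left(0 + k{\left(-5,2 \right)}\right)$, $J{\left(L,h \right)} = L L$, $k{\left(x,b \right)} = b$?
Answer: $0$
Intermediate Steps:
$J{\left(L,h \right)} = L^{2}$
$M = -12$ ($M = 6 \left(-2\right) = -12$)
$P = 8$ ($P = 4 \left(0 + 2\right) = 4 \cdot 2 = 8$)
$P J{\left(N{\left(1,0 \right)},-3 \right)} \left(M + 8\right) = 8 \cdot 0^{2} \left(-12 + 8\right) = 8 \cdot 0 \left(-4\right) = 0 \left(-4\right) = 0$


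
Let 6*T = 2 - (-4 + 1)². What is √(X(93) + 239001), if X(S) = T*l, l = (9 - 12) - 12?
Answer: √956074/2 ≈ 488.90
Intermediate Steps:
T = -7/6 (T = (2 - (-4 + 1)²)/6 = (2 - 1*(-3)²)/6 = (2 - 1*9)/6 = (2 - 9)/6 = (⅙)*(-7) = -7/6 ≈ -1.1667)
l = -15 (l = -3 - 12 = -15)
X(S) = 35/2 (X(S) = -7/6*(-15) = 35/2)
√(X(93) + 239001) = √(35/2 + 239001) = √(478037/2) = √956074/2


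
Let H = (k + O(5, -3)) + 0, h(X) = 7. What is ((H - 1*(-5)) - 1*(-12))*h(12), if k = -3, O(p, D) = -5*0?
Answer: 98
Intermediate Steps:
O(p, D) = 0
H = -3 (H = (-3 + 0) + 0 = -3 + 0 = -3)
((H - 1*(-5)) - 1*(-12))*h(12) = ((-3 - 1*(-5)) - 1*(-12))*7 = ((-3 + 5) + 12)*7 = (2 + 12)*7 = 14*7 = 98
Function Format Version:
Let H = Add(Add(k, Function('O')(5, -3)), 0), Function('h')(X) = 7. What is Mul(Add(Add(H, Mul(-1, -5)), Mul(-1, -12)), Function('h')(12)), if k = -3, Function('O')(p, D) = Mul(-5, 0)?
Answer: 98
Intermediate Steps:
Function('O')(p, D) = 0
H = -3 (H = Add(Add(-3, 0), 0) = Add(-3, 0) = -3)
Mul(Add(Add(H, Mul(-1, -5)), Mul(-1, -12)), Function('h')(12)) = Mul(Add(Add(-3, Mul(-1, -5)), Mul(-1, -12)), 7) = Mul(Add(Add(-3, 5), 12), 7) = Mul(Add(2, 12), 7) = Mul(14, 7) = 98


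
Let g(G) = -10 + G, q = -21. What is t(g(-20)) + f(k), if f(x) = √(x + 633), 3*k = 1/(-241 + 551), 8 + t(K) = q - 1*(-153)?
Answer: 124 + √547482630/930 ≈ 149.16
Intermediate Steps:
t(K) = 124 (t(K) = -8 + (-21 - 1*(-153)) = -8 + (-21 + 153) = -8 + 132 = 124)
k = 1/930 (k = 1/(3*(-241 + 551)) = (⅓)/310 = (⅓)*(1/310) = 1/930 ≈ 0.0010753)
f(x) = √(633 + x)
t(g(-20)) + f(k) = 124 + √(633 + 1/930) = 124 + √(588691/930) = 124 + √547482630/930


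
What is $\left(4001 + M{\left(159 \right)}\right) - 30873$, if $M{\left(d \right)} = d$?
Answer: $-26713$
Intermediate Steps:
$\left(4001 + M{\left(159 \right)}\right) - 30873 = \left(4001 + 159\right) - 30873 = 4160 - 30873 = -26713$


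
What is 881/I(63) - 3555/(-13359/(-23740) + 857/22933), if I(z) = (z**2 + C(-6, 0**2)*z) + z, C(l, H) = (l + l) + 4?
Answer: -6827967733837913/1152622744056 ≈ -5923.9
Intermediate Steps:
C(l, H) = 4 + 2*l (C(l, H) = 2*l + 4 = 4 + 2*l)
I(z) = z**2 - 7*z (I(z) = (z**2 + (4 + 2*(-6))*z) + z = (z**2 + (4 - 12)*z) + z = (z**2 - 8*z) + z = z**2 - 7*z)
881/I(63) - 3555/(-13359/(-23740) + 857/22933) = 881/((63*(-7 + 63))) - 3555/(-13359/(-23740) + 857/22933) = 881/((63*56)) - 3555/(-13359*(-1/23740) + 857*(1/22933)) = 881/3528 - 3555/(13359/23740 + 857/22933) = 881*(1/3528) - 3555/326707127/544429420 = 881/3528 - 3555*544429420/326707127 = 881/3528 - 1935446588100/326707127 = -6827967733837913/1152622744056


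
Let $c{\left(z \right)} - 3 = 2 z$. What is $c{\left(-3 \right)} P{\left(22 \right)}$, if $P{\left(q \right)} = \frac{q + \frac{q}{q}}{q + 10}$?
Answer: $- \frac{69}{32} \approx -2.1563$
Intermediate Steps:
$P{\left(q \right)} = \frac{1 + q}{10 + q}$ ($P{\left(q \right)} = \frac{q + 1}{10 + q} = \frac{1 + q}{10 + q}$)
$c{\left(z \right)} = 3 + 2 z$
$c{\left(-3 \right)} P{\left(22 \right)} = \left(3 + 2 \left(-3\right)\right) \frac{1 + 22}{10 + 22} = \left(3 - 6\right) \frac{1}{32} \cdot 23 = - 3 \cdot \frac{1}{32} \cdot 23 = \left(-3\right) \frac{23}{32} = - \frac{69}{32}$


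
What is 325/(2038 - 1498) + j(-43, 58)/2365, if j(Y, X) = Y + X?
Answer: 31069/51084 ≈ 0.60819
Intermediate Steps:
j(Y, X) = X + Y
325/(2038 - 1498) + j(-43, 58)/2365 = 325/(2038 - 1498) + (58 - 43)/2365 = 325/540 + 15*(1/2365) = 325*(1/540) + 3/473 = 65/108 + 3/473 = 31069/51084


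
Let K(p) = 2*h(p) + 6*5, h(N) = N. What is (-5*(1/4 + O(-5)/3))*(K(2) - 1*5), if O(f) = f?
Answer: 2465/12 ≈ 205.42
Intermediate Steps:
K(p) = 30 + 2*p (K(p) = 2*p + 6*5 = 2*p + 30 = 30 + 2*p)
(-5*(1/4 + O(-5)/3))*(K(2) - 1*5) = (-5*(1/4 - 5/3))*((30 + 2*2) - 1*5) = (-5*(1*(¼) - 5*⅓))*((30 + 4) - 5) = (-5*(¼ - 5/3))*(34 - 5) = -5*(-17/12)*29 = (85/12)*29 = 2465/12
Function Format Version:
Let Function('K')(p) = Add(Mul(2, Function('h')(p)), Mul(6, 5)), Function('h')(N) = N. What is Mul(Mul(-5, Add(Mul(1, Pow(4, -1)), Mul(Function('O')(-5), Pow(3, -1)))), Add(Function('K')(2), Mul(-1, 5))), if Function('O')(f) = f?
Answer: Rational(2465, 12) ≈ 205.42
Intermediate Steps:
Function('K')(p) = Add(30, Mul(2, p)) (Function('K')(p) = Add(Mul(2, p), Mul(6, 5)) = Add(Mul(2, p), 30) = Add(30, Mul(2, p)))
Mul(Mul(-5, Add(Mul(1, Pow(4, -1)), Mul(Function('O')(-5), Pow(3, -1)))), Add(Function('K')(2), Mul(-1, 5))) = Mul(Mul(-5, Add(Mul(1, Pow(4, -1)), Mul(-5, Pow(3, -1)))), Add(Add(30, Mul(2, 2)), Mul(-1, 5))) = Mul(Mul(-5, Add(Mul(1, Rational(1, 4)), Mul(-5, Rational(1, 3)))), Add(Add(30, 4), -5)) = Mul(Mul(-5, Add(Rational(1, 4), Rational(-5, 3))), Add(34, -5)) = Mul(Mul(-5, Rational(-17, 12)), 29) = Mul(Rational(85, 12), 29) = Rational(2465, 12)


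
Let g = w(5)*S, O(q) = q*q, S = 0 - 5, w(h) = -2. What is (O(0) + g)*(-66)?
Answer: -660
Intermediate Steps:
S = -5
O(q) = q²
g = 10 (g = -2*(-5) = 10)
(O(0) + g)*(-66) = (0² + 10)*(-66) = (0 + 10)*(-66) = 10*(-66) = -660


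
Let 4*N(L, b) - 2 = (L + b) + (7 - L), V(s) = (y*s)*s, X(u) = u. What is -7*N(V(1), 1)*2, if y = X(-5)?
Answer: -35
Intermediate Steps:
y = -5
V(s) = -5*s**2 (V(s) = (-5*s)*s = -5*s**2)
N(L, b) = 9/4 + b/4 (N(L, b) = 1/2 + ((L + b) + (7 - L))/4 = 1/2 + (7 + b)/4 = 1/2 + (7/4 + b/4) = 9/4 + b/4)
-7*N(V(1), 1)*2 = -7*(9/4 + (1/4)*1)*2 = -7*(9/4 + 1/4)*2 = -7*5/2*2 = -35/2*2 = -35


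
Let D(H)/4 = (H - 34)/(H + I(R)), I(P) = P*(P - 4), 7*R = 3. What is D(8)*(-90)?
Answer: 458640/317 ≈ 1446.8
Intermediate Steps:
R = 3/7 (R = (1/7)*3 = 3/7 ≈ 0.42857)
I(P) = P*(-4 + P)
D(H) = 4*(-34 + H)/(-75/49 + H) (D(H) = 4*((H - 34)/(H + 3*(-4 + 3/7)/7)) = 4*((-34 + H)/(H + (3/7)*(-25/7))) = 4*((-34 + H)/(H - 75/49)) = 4*((-34 + H)/(-75/49 + H)) = 4*(-34 + H)/(-75/49 + H))
D(8)*(-90) = (196*(-34 + 8)/(-75 + 49*8))*(-90) = (196*(-26)/(-75 + 392))*(-90) = (196*(-26)/317)*(-90) = (196*(1/317)*(-26))*(-90) = -5096/317*(-90) = 458640/317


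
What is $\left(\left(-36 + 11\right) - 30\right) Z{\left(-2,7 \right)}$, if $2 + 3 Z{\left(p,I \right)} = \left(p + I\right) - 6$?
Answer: $55$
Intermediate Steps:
$Z{\left(p,I \right)} = - \frac{8}{3} + \frac{I}{3} + \frac{p}{3}$ ($Z{\left(p,I \right)} = - \frac{2}{3} + \frac{\left(p + I\right) - 6}{3} = - \frac{2}{3} + \frac{\left(I + p\right) - 6}{3} = - \frac{2}{3} + \frac{-6 + I + p}{3} = - \frac{2}{3} + \left(-2 + \frac{I}{3} + \frac{p}{3}\right) = - \frac{8}{3} + \frac{I}{3} + \frac{p}{3}$)
$\left(\left(-36 + 11\right) - 30\right) Z{\left(-2,7 \right)} = \left(\left(-36 + 11\right) - 30\right) \left(- \frac{8}{3} + \frac{1}{3} \cdot 7 + \frac{1}{3} \left(-2\right)\right) = \left(-25 - 30\right) \left(- \frac{8}{3} + \frac{7}{3} - \frac{2}{3}\right) = \left(-55\right) \left(-1\right) = 55$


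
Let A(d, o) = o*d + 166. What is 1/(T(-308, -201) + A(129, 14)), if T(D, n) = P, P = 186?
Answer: 1/2158 ≈ 0.00046339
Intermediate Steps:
A(d, o) = 166 + d*o (A(d, o) = d*o + 166 = 166 + d*o)
T(D, n) = 186
1/(T(-308, -201) + A(129, 14)) = 1/(186 + (166 + 129*14)) = 1/(186 + (166 + 1806)) = 1/(186 + 1972) = 1/2158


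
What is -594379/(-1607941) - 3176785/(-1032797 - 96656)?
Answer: 5779405994372/1816093786273 ≈ 3.1823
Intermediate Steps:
-594379/(-1607941) - 3176785/(-1032797 - 96656) = -594379*(-1/1607941) - 3176785/(-1129453) = 594379/1607941 - 3176785*(-1/1129453) = 594379/1607941 + 3176785/1129453 = 5779405994372/1816093786273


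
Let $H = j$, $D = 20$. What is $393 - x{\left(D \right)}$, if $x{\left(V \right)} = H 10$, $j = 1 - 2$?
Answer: $403$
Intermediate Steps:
$j = -1$
$H = -1$
$x{\left(V \right)} = -10$ ($x{\left(V \right)} = \left(-1\right) 10 = -10$)
$393 - x{\left(D \right)} = 393 - -10 = 393 + 10 = 403$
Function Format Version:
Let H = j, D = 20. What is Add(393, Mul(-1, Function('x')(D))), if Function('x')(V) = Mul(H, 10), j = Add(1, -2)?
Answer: 403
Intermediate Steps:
j = -1
H = -1
Function('x')(V) = -10 (Function('x')(V) = Mul(-1, 10) = -10)
Add(393, Mul(-1, Function('x')(D))) = Add(393, Mul(-1, -10)) = Add(393, 10) = 403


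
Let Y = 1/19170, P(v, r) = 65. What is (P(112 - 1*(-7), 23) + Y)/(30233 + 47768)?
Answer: 1246051/1495279170 ≈ 0.00083332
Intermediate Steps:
Y = 1/19170 ≈ 5.2165e-5
(P(112 - 1*(-7), 23) + Y)/(30233 + 47768) = (65 + 1/19170)/(30233 + 47768) = (1246051/19170)/78001 = (1246051/19170)*(1/78001) = 1246051/1495279170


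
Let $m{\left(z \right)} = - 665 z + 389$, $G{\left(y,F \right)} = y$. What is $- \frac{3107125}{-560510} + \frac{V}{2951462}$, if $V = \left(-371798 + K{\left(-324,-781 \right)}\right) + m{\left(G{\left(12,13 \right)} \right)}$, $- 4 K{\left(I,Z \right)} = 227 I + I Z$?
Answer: $\frac{446637885631}{82716198281} \approx 5.3996$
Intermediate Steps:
$K{\left(I,Z \right)} = - \frac{227 I}{4} - \frac{I Z}{4}$ ($K{\left(I,Z \right)} = - \frac{227 I + I Z}{4} = - \frac{227 I}{4} - \frac{I Z}{4}$)
$m{\left(z \right)} = 389 - 665 z$
$V = -424263$ ($V = \left(-371798 - - 81 \left(227 - 781\right)\right) + \left(389 - 7980\right) = \left(-371798 - \left(-81\right) \left(-554\right)\right) + \left(389 - 7980\right) = \left(-371798 - 44874\right) - 7591 = -416672 - 7591 = -424263$)
$- \frac{3107125}{-560510} + \frac{V}{2951462} = - \frac{3107125}{-560510} - \frac{424263}{2951462} = \left(-3107125\right) \left(- \frac{1}{560510}\right) - \frac{424263}{2951462} = \frac{621425}{112102} - \frac{424263}{2951462} = \frac{446637885631}{82716198281}$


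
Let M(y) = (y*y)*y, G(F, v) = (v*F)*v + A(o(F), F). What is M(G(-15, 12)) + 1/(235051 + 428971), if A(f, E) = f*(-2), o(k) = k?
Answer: -6416841007133999/664022 ≈ -9.6636e+9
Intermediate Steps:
A(f, E) = -2*f
G(F, v) = -2*F + F*v**2 (G(F, v) = (v*F)*v - 2*F = (F*v)*v - 2*F = F*v**2 - 2*F = -2*F + F*v**2)
M(y) = y**3 (M(y) = y**2*y = y**3)
M(G(-15, 12)) + 1/(235051 + 428971) = (-15*(-2 + 12**2))**3 + 1/(235051 + 428971) = (-15*(-2 + 144))**3 + 1/664022 = (-15*142)**3 + 1/664022 = (-2130)**3 + 1/664022 = -9663597000 + 1/664022 = -6416841007133999/664022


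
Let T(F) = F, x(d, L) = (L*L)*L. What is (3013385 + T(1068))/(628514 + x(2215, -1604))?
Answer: -3014453/4126168350 ≈ -0.00073057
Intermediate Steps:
x(d, L) = L**3 (x(d, L) = L**2*L = L**3)
(3013385 + T(1068))/(628514 + x(2215, -1604)) = (3013385 + 1068)/(628514 + (-1604)**3) = 3014453/(628514 - 4126796864) = 3014453/(-4126168350) = 3014453*(-1/4126168350) = -3014453/4126168350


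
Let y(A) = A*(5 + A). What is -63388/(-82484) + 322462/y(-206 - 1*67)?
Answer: 557779915/107765346 ≈ 5.1759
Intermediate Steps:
-63388/(-82484) + 322462/y(-206 - 1*67) = -63388/(-82484) + 322462/(((-206 - 1*67)*(5 + (-206 - 1*67)))) = -63388*(-1/82484) + 322462/(((-206 - 67)*(5 + (-206 - 67)))) = 15847/20621 + 322462/((-273*(5 - 273))) = 15847/20621 + 322462/((-273*(-268))) = 15847/20621 + 322462/73164 = 15847/20621 + 322462*(1/73164) = 15847/20621 + 23033/5226 = 557779915/107765346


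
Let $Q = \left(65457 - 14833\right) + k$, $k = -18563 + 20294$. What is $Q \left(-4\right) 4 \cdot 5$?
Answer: $-4188400$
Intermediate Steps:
$k = 1731$
$Q = 52355$ ($Q = \left(65457 - 14833\right) + 1731 = 50624 + 1731 = 52355$)
$Q \left(-4\right) 4 \cdot 5 = 52355 \left(-4\right) 4 \cdot 5 = 52355 \left(\left(-16\right) 5\right) = 52355 \left(-80\right) = -4188400$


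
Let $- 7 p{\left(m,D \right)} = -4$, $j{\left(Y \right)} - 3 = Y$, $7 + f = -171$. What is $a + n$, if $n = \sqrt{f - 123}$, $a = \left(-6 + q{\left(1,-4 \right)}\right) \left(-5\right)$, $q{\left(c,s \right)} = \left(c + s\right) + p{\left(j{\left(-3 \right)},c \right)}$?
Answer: $\frac{295}{7} + i \sqrt{301} \approx 42.143 + 17.349 i$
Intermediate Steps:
$f = -178$ ($f = -7 - 171 = -178$)
$j{\left(Y \right)} = 3 + Y$
$p{\left(m,D \right)} = \frac{4}{7}$ ($p{\left(m,D \right)} = \left(- \frac{1}{7}\right) \left(-4\right) = \frac{4}{7}$)
$q{\left(c,s \right)} = \frac{4}{7} + c + s$ ($q{\left(c,s \right)} = \left(c + s\right) + \frac{4}{7} = \frac{4}{7} + c + s$)
$a = \frac{295}{7}$ ($a = \left(-6 + \left(\frac{4}{7} + 1 - 4\right)\right) \left(-5\right) = \left(-6 - \frac{17}{7}\right) \left(-5\right) = \left(- \frac{59}{7}\right) \left(-5\right) = \frac{295}{7} \approx 42.143$)
$n = i \sqrt{301}$ ($n = \sqrt{-178 - 123} = \sqrt{-301} = i \sqrt{301} \approx 17.349 i$)
$a + n = \frac{295}{7} + i \sqrt{301}$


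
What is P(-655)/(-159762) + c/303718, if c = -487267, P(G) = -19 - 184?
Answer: -19446273925/12130648779 ≈ -1.6031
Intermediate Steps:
P(G) = -203
P(-655)/(-159762) + c/303718 = -203/(-159762) - 487267/303718 = -203*(-1/159762) - 487267*1/303718 = 203/159762 - 487267/303718 = -19446273925/12130648779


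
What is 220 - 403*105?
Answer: -42095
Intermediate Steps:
220 - 403*105 = 220 - 42315 = -42095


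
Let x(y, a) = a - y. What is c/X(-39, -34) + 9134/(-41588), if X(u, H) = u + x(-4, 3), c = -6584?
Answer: 8547597/41588 ≈ 205.53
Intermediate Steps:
X(u, H) = 7 + u (X(u, H) = u + (3 - 1*(-4)) = u + (3 + 4) = u + 7 = 7 + u)
c/X(-39, -34) + 9134/(-41588) = -6584/(7 - 39) + 9134/(-41588) = -6584/(-32) + 9134*(-1/41588) = -6584*(-1/32) - 4567/20794 = 823/4 - 4567/20794 = 8547597/41588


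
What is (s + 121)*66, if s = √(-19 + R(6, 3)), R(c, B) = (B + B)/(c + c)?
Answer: 7986 + 33*I*√74 ≈ 7986.0 + 283.88*I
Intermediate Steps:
R(c, B) = B/c (R(c, B) = (2*B)/((2*c)) = (2*B)*(1/(2*c)) = B/c)
s = I*√74/2 (s = √(-19 + 3/6) = √(-19 + 3*(⅙)) = √(-19 + ½) = √(-37/2) = I*√74/2 ≈ 4.3012*I)
(s + 121)*66 = (I*√74/2 + 121)*66 = (121 + I*√74/2)*66 = 7986 + 33*I*√74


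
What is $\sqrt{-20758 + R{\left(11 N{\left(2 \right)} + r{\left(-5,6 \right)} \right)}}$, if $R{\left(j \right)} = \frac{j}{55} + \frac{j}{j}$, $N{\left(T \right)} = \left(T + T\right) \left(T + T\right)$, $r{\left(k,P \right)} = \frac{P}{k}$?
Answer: $\frac{i \sqrt{62780311}}{55} \approx 144.06 i$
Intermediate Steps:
$N{\left(T \right)} = 4 T^{2}$ ($N{\left(T \right)} = 2 T 2 T = 4 T^{2}$)
$R{\left(j \right)} = 1 + \frac{j}{55}$ ($R{\left(j \right)} = j \frac{1}{55} + 1 = \frac{j}{55} + 1 = 1 + \frac{j}{55}$)
$\sqrt{-20758 + R{\left(11 N{\left(2 \right)} + r{\left(-5,6 \right)} \right)}} = \sqrt{-20758 + \left(1 + \frac{11 \cdot 4 \cdot 2^{2} + \frac{6}{-5}}{55}\right)} = \sqrt{-20758 + \left(1 + \frac{11 \cdot 4 \cdot 4 + 6 \left(- \frac{1}{5}\right)}{55}\right)} = \sqrt{-20758 + \left(1 + \frac{11 \cdot 16 - \frac{6}{5}}{55}\right)} = \sqrt{-20758 + \left(1 + \frac{176 - \frac{6}{5}}{55}\right)} = \sqrt{-20758 + \left(1 + \frac{1}{55} \cdot \frac{874}{5}\right)} = \sqrt{-20758 + \left(1 + \frac{874}{275}\right)} = \sqrt{-20758 + \frac{1149}{275}} = \sqrt{- \frac{5707301}{275}} = \frac{i \sqrt{62780311}}{55}$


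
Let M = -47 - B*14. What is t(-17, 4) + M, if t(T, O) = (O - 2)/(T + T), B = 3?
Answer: -1514/17 ≈ -89.059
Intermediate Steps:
M = -89 (M = -47 - 3*14 = -47 - 1*42 = -47 - 42 = -89)
t(T, O) = (-2 + O)/(2*T) (t(T, O) = (-2 + O)/((2*T)) = (-2 + O)*(1/(2*T)) = (-2 + O)/(2*T))
t(-17, 4) + M = (½)*(-2 + 4)/(-17) - 89 = (½)*(-1/17)*2 - 89 = -1/17 - 89 = -1514/17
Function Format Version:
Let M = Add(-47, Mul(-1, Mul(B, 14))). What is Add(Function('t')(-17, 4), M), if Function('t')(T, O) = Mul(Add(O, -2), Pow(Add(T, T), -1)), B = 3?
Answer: Rational(-1514, 17) ≈ -89.059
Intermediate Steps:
M = -89 (M = Add(-47, Mul(-1, Mul(3, 14))) = Add(-47, Mul(-1, 42)) = Add(-47, -42) = -89)
Function('t')(T, O) = Mul(Rational(1, 2), Pow(T, -1), Add(-2, O)) (Function('t')(T, O) = Mul(Add(-2, O), Pow(Mul(2, T), -1)) = Mul(Add(-2, O), Mul(Rational(1, 2), Pow(T, -1))) = Mul(Rational(1, 2), Pow(T, -1), Add(-2, O)))
Add(Function('t')(-17, 4), M) = Add(Mul(Rational(1, 2), Pow(-17, -1), Add(-2, 4)), -89) = Add(Mul(Rational(1, 2), Rational(-1, 17), 2), -89) = Add(Rational(-1, 17), -89) = Rational(-1514, 17)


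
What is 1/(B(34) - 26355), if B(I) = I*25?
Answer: -1/25505 ≈ -3.9208e-5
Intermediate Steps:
B(I) = 25*I
1/(B(34) - 26355) = 1/(25*34 - 26355) = 1/(850 - 26355) = 1/(-25505) = -1/25505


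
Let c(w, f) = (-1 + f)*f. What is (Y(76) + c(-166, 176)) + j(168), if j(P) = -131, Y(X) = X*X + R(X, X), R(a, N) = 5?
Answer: 36450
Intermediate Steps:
c(w, f) = f*(-1 + f)
Y(X) = 5 + X² (Y(X) = X*X + 5 = X² + 5 = 5 + X²)
(Y(76) + c(-166, 176)) + j(168) = ((5 + 76²) + 176*(-1 + 176)) - 131 = ((5 + 5776) + 176*175) - 131 = (5781 + 30800) - 131 = 36581 - 131 = 36450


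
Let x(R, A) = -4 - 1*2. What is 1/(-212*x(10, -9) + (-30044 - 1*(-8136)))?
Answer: -1/20636 ≈ -4.8459e-5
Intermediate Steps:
x(R, A) = -6 (x(R, A) = -4 - 2 = -6)
1/(-212*x(10, -9) + (-30044 - 1*(-8136))) = 1/(-212*(-6) + (-30044 - 1*(-8136))) = 1/(1272 + (-30044 + 8136)) = 1/(1272 - 21908) = 1/(-20636) = -1/20636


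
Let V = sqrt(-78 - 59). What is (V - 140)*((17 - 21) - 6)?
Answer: 1400 - 10*I*sqrt(137) ≈ 1400.0 - 117.05*I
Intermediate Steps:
V = I*sqrt(137) (V = sqrt(-137) = I*sqrt(137) ≈ 11.705*I)
(V - 140)*((17 - 21) - 6) = (I*sqrt(137) - 140)*((17 - 21) - 6) = (-140 + I*sqrt(137))*(-4 - 6) = (-140 + I*sqrt(137))*(-10) = 1400 - 10*I*sqrt(137)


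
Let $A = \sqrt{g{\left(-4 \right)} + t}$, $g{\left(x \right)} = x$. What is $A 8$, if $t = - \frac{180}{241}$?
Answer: $\frac{16 i \sqrt{68926}}{241} \approx 17.43 i$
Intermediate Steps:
$t = - \frac{180}{241}$ ($t = \left(-180\right) \frac{1}{241} = - \frac{180}{241} \approx -0.74689$)
$A = \frac{2 i \sqrt{68926}}{241}$ ($A = \sqrt{-4 - \frac{180}{241}} = \sqrt{- \frac{1144}{241}} = \frac{2 i \sqrt{68926}}{241} \approx 2.1787 i$)
$A 8 = \frac{2 i \sqrt{68926}}{241} \cdot 8 = \frac{16 i \sqrt{68926}}{241}$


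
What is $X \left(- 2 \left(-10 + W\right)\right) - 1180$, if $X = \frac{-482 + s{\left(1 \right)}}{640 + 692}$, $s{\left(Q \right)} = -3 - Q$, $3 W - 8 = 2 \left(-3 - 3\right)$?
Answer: $- \frac{43966}{37} \approx -1188.3$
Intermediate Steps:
$W = - \frac{4}{3}$ ($W = \frac{8}{3} + \frac{2 \left(-3 - 3\right)}{3} = \frac{8}{3} + \frac{2 \left(-6\right)}{3} = \frac{8}{3} + \frac{1}{3} \left(-12\right) = \frac{8}{3} - 4 = - \frac{4}{3} \approx -1.3333$)
$X = - \frac{27}{74}$ ($X = \frac{-482 - 4}{640 + 692} = \frac{-482 - 4}{1332} = \left(-482 - 4\right) \frac{1}{1332} = \left(-486\right) \frac{1}{1332} = - \frac{27}{74} \approx -0.36486$)
$X \left(- 2 \left(-10 + W\right)\right) - 1180 = - \frac{27 \left(- 2 \left(-10 - \frac{4}{3}\right)\right)}{74} - 1180 = - \frac{27 \left(\left(-2\right) \left(- \frac{34}{3}\right)\right)}{74} - 1180 = \left(- \frac{27}{74}\right) \frac{68}{3} - 1180 = - \frac{306}{37} - 1180 = - \frac{43966}{37}$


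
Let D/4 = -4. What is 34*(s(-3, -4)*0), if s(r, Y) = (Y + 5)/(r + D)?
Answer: 0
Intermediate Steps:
D = -16 (D = 4*(-4) = -16)
s(r, Y) = (5 + Y)/(-16 + r) (s(r, Y) = (Y + 5)/(r - 16) = (5 + Y)/(-16 + r))
34*(s(-3, -4)*0) = 34*(((5 - 4)/(-16 - 3))*0) = 34*((1/(-19))*0) = 34*(-1/19*1*0) = 34*(-1/19*0) = 34*0 = 0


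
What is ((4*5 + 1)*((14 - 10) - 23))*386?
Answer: -154014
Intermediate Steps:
((4*5 + 1)*((14 - 10) - 23))*386 = ((20 + 1)*(4 - 23))*386 = (21*(-19))*386 = -399*386 = -154014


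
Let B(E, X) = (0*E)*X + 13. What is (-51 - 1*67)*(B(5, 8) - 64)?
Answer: 6018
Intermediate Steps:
B(E, X) = 13 (B(E, X) = 0*X + 13 = 0 + 13 = 13)
(-51 - 1*67)*(B(5, 8) - 64) = (-51 - 1*67)*(13 - 64) = (-51 - 67)*(-51) = -118*(-51) = 6018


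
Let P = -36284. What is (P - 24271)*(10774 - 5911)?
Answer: -294478965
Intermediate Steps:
(P - 24271)*(10774 - 5911) = (-36284 - 24271)*(10774 - 5911) = -60555*4863 = -294478965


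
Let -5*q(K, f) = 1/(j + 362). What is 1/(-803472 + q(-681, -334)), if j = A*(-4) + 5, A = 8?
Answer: -1675/1345815601 ≈ -1.2446e-6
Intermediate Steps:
j = -27 (j = 8*(-4) + 5 = -32 + 5 = -27)
q(K, f) = -1/1675 (q(K, f) = -1/(5*(-27 + 362)) = -1/5/335 = -1/5*1/335 = -1/1675)
1/(-803472 + q(-681, -334)) = 1/(-803472 - 1/1675) = 1/(-1345815601/1675) = -1675/1345815601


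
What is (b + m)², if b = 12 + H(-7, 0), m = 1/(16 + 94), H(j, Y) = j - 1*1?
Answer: 194481/12100 ≈ 16.073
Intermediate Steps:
H(j, Y) = -1 + j (H(j, Y) = j - 1 = -1 + j)
m = 1/110 ≈ 0.0090909
b = 4 (b = 12 + (-1 - 7) = 12 - 8 = 4)
(b + m)² = (4 + 1/110)² = (441/110)² = 194481/12100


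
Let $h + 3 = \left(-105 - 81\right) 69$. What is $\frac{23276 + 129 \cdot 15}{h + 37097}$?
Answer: $\frac{25211}{24260} \approx 1.0392$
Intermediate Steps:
$h = -12837$ ($h = -3 + \left(-105 - 81\right) 69 = -3 - 12834 = -12837$)
$\frac{23276 + 129 \cdot 15}{h + 37097} = \frac{23276 + 129 \cdot 15}{-12837 + 37097} = \frac{23276 + 1935}{24260} = 25211 \cdot \frac{1}{24260} = \frac{25211}{24260}$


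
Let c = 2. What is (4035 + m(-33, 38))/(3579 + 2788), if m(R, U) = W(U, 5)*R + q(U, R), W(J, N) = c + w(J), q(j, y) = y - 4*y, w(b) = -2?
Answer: 4134/6367 ≈ 0.64929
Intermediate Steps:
q(j, y) = -3*y
W(J, N) = 0 (W(J, N) = 2 - 2 = 0)
m(R, U) = -3*R (m(R, U) = 0*R - 3*R = 0 - 3*R = -3*R)
(4035 + m(-33, 38))/(3579 + 2788) = (4035 - 3*(-33))/(3579 + 2788) = (4035 + 99)/6367 = 4134*(1/6367) = 4134/6367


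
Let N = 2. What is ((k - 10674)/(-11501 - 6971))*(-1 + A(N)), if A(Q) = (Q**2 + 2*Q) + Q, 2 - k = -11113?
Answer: -3969/18472 ≈ -0.21487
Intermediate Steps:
k = 11115 (k = 2 - 1*(-11113) = 2 + 11113 = 11115)
A(Q) = Q**2 + 3*Q
((k - 10674)/(-11501 - 6971))*(-1 + A(N)) = ((11115 - 10674)/(-11501 - 6971))*(-1 + 2*(3 + 2)) = (441/(-18472))*(-1 + 2*5) = (441*(-1/18472))*(-1 + 10) = -441/18472*9 = -3969/18472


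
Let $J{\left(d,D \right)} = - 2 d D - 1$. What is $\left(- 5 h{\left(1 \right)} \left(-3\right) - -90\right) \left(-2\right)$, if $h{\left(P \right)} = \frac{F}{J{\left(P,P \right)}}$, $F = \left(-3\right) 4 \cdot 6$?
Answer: $-900$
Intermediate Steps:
$J{\left(d,D \right)} = -1 - 2 D d$ ($J{\left(d,D \right)} = - 2 D d - 1 = -1 - 2 D d$)
$F = -72$ ($F = \left(-12\right) 6 = -72$)
$h{\left(P \right)} = - \frac{72}{-1 - 2 P^{2}}$ ($h{\left(P \right)} = - \frac{72}{-1 - 2 P P} = - \frac{72}{-1 - 2 P^{2}}$)
$\left(- 5 h{\left(1 \right)} \left(-3\right) - -90\right) \left(-2\right) = \left(- 5 \frac{72}{1 + 2 \cdot 1^{2}} \left(-3\right) - -90\right) \left(-2\right) = \left(- 5 \frac{72}{1 + 2 \cdot 1} \left(-3\right) + 90\right) \left(-2\right) = \left(- 5 \frac{72}{1 + 2} \left(-3\right) + 90\right) \left(-2\right) = \left(- 5 \cdot \frac{72}{3} \left(-3\right) + 90\right) \left(-2\right) = \left(- 5 \cdot 72 \cdot \frac{1}{3} \left(-3\right) + 90\right) \left(-2\right) = \left(\left(-5\right) 24 \left(-3\right) + 90\right) \left(-2\right) = \left(\left(-120\right) \left(-3\right) + 90\right) \left(-2\right) = \left(360 + 90\right) \left(-2\right) = 450 \left(-2\right) = -900$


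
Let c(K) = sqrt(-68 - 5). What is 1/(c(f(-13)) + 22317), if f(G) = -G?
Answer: 22317/498048562 - I*sqrt(73)/498048562 ≈ 4.4809e-5 - 1.7155e-8*I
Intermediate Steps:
c(K) = I*sqrt(73) (c(K) = sqrt(-73) = I*sqrt(73))
1/(c(f(-13)) + 22317) = 1/(I*sqrt(73) + 22317) = 1/(22317 + I*sqrt(73))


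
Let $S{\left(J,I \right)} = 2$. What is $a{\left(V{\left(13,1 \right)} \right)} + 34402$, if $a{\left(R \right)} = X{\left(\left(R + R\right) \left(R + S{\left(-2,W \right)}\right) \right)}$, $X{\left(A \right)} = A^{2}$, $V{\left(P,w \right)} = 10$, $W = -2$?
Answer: $92002$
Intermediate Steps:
$a{\left(R \right)} = 4 R^{2} \left(2 + R\right)^{2}$ ($a{\left(R \right)} = \left(\left(R + R\right) \left(R + 2\right)\right)^{2} = \left(2 R \left(2 + R\right)\right)^{2} = 4 R^{2} \left(2 + R\right)^{2}$)
$a{\left(V{\left(13,1 \right)} \right)} + 34402 = 4 \cdot 10^{2} \left(2 + 10\right)^{2} + 34402 = 4 \cdot 100 \cdot 12^{2} + 34402 = 4 \cdot 100 \cdot 144 + 34402 = 57600 + 34402 = 92002$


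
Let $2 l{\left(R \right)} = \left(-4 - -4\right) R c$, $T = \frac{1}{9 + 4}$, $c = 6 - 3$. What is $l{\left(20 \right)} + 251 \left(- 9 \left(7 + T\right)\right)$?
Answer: $- \frac{207828}{13} \approx -15987.0$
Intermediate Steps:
$c = 3$ ($c = 6 - 3 = 3$)
$T = \frac{1}{13} \approx 0.076923$
$l{\left(R \right)} = 0$ ($l{\left(R \right)} = \frac{\left(-4 - -4\right) R 3}{2} = \frac{\left(-4 + 4\right) R 3}{2} = \frac{0 R 3}{2} = \frac{0 \cdot 3}{2} = \frac{1}{2} \cdot 0 = 0$)
$l{\left(20 \right)} + 251 \left(- 9 \left(7 + T\right)\right) = 0 + 251 \left(- 9 \left(7 + \frac{1}{13}\right)\right) = 0 + 251 \left(\left(-9\right) \frac{92}{13}\right) = 0 + 251 \left(- \frac{828}{13}\right) = 0 - \frac{207828}{13} = - \frac{207828}{13}$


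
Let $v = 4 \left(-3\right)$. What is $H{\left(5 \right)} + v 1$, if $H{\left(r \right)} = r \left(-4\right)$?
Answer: $-32$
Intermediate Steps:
$H{\left(r \right)} = - 4 r$
$v = -12$
$H{\left(5 \right)} + v 1 = \left(-4\right) 5 - 12 = -20 - 12 = -32$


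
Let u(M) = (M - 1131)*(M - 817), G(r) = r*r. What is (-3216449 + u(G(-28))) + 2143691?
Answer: -1061307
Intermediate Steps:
G(r) = r**2
u(M) = (-1131 + M)*(-817 + M)
(-3216449 + u(G(-28))) + 2143691 = (-3216449 + (924027 + ((-28)**2)**2 - 1948*(-28)**2)) + 2143691 = (-3216449 + (924027 + 784**2 - 1948*784)) + 2143691 = (-3216449 + (924027 + 614656 - 1527232)) + 2143691 = (-3216449 + 11451) + 2143691 = -3204998 + 2143691 = -1061307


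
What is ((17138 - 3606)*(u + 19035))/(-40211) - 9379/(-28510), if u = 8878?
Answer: -10768383454191/1146415610 ≈ -9393.1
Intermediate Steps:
((17138 - 3606)*(u + 19035))/(-40211) - 9379/(-28510) = ((17138 - 3606)*(8878 + 19035))/(-40211) - 9379/(-28510) = (13532*27913)*(-1/40211) - 9379*(-1/28510) = 377718716*(-1/40211) + 9379/28510 = -377718716/40211 + 9379/28510 = -10768383454191/1146415610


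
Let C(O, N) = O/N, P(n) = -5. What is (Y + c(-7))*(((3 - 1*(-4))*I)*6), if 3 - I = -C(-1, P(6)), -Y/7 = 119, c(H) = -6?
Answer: -563808/5 ≈ -1.1276e+5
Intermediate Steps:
Y = -833 (Y = -7*119 = -833)
I = 16/5 (I = 3 - (-1)*(-1/(-5)) = 3 - (-1)*(-1*(-1/5)) = 3 - (-1)/5 = 3 - 1*(-1/5) = 3 + 1/5 = 16/5 ≈ 3.2000)
(Y + c(-7))*(((3 - 1*(-4))*I)*6) = (-833 - 6)*(((3 - 1*(-4))*(16/5))*6) = -839*(3 + 4)*(16/5)*6 = -839*7*(16/5)*6 = -93968*6/5 = -839*672/5 = -563808/5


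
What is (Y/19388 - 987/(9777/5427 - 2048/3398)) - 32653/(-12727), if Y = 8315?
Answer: -106543657588903181/129883597629500 ≈ -820.30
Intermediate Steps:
(Y/19388 - 987/(9777/5427 - 2048/3398)) - 32653/(-12727) = (8315/19388 - 987/(9777/5427 - 2048/3398)) - 32653/(-12727) = (8315*(1/19388) - 987/(9777*(1/5427) - 2048*1/3398)) - 32653*(-1)/12727 = (8315/19388 - 987/(3259/1809 - 1024/1699)) - 1*(-32653/12727) = (8315/19388 - 987/3684625/3073491) + 32653/12727 = (8315/19388 - 987*3073491/3684625) + 32653/12727 = (8315/19388 - 433362231/526375) + 32653/12727 = -8397650126503/10205358500 + 32653/12727 = -106543657588903181/129883597629500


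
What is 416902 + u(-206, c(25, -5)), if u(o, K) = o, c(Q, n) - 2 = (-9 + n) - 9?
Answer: 416696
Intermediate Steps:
c(Q, n) = -16 + n (c(Q, n) = 2 + ((-9 + n) - 9) = 2 + (-18 + n) = -16 + n)
416902 + u(-206, c(25, -5)) = 416902 - 206 = 416696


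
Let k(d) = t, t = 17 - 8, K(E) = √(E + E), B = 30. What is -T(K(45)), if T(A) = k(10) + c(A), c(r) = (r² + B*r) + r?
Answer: -99 - 93*√10 ≈ -393.09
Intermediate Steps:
K(E) = √2*√E (K(E) = √(2*E) = √2*√E)
t = 9
k(d) = 9
c(r) = r² + 31*r (c(r) = (r² + 30*r) + r = r² + 31*r)
T(A) = 9 + A*(31 + A)
-T(K(45)) = -(9 + (√2*√45)*(31 + √2*√45)) = -(9 + (√2*(3*√5))*(31 + √2*(3*√5))) = -(9 + (3*√10)*(31 + 3*√10)) = -(9 + 3*√10*(31 + 3*√10)) = -9 - 3*√10*(31 + 3*√10)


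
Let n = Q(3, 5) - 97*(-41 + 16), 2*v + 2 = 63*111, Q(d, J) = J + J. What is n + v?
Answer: 11861/2 ≈ 5930.5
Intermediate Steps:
Q(d, J) = 2*J
v = 6991/2 (v = -1 + (63*111)/2 = -1 + (½)*6993 = -1 + 6993/2 = 6991/2 ≈ 3495.5)
n = 2435 (n = 2*5 - 97*(-41 + 16) = 10 - 97*(-25) = 10 + 2425 = 2435)
n + v = 2435 + 6991/2 = 11861/2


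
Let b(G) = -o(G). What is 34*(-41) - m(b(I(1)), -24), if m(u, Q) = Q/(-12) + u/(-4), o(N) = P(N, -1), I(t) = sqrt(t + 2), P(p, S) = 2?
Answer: -2793/2 ≈ -1396.5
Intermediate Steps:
I(t) = sqrt(2 + t)
o(N) = 2
b(G) = -2 (b(G) = -1*2 = -2)
m(u, Q) = -u/4 - Q/12 (m(u, Q) = Q*(-1/12) + u*(-1/4) = -Q/12 - u/4 = -u/4 - Q/12)
34*(-41) - m(b(I(1)), -24) = 34*(-41) - (-1/4*(-2) - 1/12*(-24)) = -1394 - (1/2 + 2) = -1394 - 1*5/2 = -1394 - 5/2 = -2793/2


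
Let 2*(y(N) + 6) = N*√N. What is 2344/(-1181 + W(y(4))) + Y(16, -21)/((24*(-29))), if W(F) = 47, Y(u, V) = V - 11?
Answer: -33232/16443 ≈ -2.0210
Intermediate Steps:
Y(u, V) = -11 + V
y(N) = -6 + N^(3/2)/2 (y(N) = -6 + (N*√N)/2 = -6 + N^(3/2)/2)
2344/(-1181 + W(y(4))) + Y(16, -21)/((24*(-29))) = 2344/(-1181 + 47) + (-11 - 21)/((24*(-29))) = 2344/(-1134) - 32/(-696) = 2344*(-1/1134) - 32*(-1/696) = -1172/567 + 4/87 = -33232/16443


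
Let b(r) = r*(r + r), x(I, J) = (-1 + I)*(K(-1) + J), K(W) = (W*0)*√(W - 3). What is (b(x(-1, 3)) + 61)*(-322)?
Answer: -42826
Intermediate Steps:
K(W) = 0 (K(W) = 0*√(-3 + W) = 0)
x(I, J) = J*(-1 + I) (x(I, J) = (-1 + I)*(0 + J) = (-1 + I)*J = J*(-1 + I))
b(r) = 2*r² (b(r) = r*(2*r) = 2*r²)
(b(x(-1, 3)) + 61)*(-322) = (2*(3*(-1 - 1))² + 61)*(-322) = (2*(3*(-2))² + 61)*(-322) = (2*(-6)² + 61)*(-322) = (2*36 + 61)*(-322) = (72 + 61)*(-322) = 133*(-322) = -42826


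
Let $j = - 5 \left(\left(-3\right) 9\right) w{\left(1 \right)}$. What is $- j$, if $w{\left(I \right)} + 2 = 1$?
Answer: $135$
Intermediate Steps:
$w{\left(I \right)} = -1$ ($w{\left(I \right)} = -2 + 1 = -1$)
$j = -135$ ($j = - 5 \left(\left(-3\right) 9\right) \left(-1\right) = \left(-5\right) \left(-27\right) \left(-1\right) = 135 \left(-1\right) = -135$)
$- j = \left(-1\right) \left(-135\right) = 135$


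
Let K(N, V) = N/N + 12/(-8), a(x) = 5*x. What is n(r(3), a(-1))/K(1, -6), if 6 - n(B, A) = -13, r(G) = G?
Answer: -38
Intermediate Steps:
n(B, A) = 19 (n(B, A) = 6 - 1*(-13) = 6 + 13 = 19)
K(N, V) = -1/2 (K(N, V) = 1 + 12*(-1/8) = 1 - 3/2 = -1/2)
n(r(3), a(-1))/K(1, -6) = 19/(-1/2) = 19*(-2) = -38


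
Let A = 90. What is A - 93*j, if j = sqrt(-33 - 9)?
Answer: 90 - 93*I*sqrt(42) ≈ 90.0 - 602.71*I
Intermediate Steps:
j = I*sqrt(42) (j = sqrt(-42) = I*sqrt(42) ≈ 6.4807*I)
A - 93*j = 90 - 93*I*sqrt(42)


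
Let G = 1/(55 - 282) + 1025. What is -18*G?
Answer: -4188132/227 ≈ -18450.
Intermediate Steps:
G = 232674/227 (G = 1/(-227) + 1025 = -1/227 + 1025 = 232674/227 ≈ 1025.0)
-18*G = -18*232674/227 = -4188132/227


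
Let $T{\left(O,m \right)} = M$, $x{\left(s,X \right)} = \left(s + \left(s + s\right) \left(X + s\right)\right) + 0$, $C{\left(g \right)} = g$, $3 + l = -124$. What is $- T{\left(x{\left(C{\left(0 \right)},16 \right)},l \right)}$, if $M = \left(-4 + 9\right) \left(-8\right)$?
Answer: $40$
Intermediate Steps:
$l = -127$ ($l = -3 - 124 = -127$)
$M = -40$ ($M = 5 \left(-8\right) = -40$)
$x{\left(s,X \right)} = s + 2 s \left(X + s\right)$ ($x{\left(s,X \right)} = \left(s + 2 s \left(X + s\right)\right) + 0 = s + 2 s \left(X + s\right)$)
$T{\left(O,m \right)} = -40$
$- T{\left(x{\left(C{\left(0 \right)},16 \right)},l \right)} = \left(-1\right) \left(-40\right) = 40$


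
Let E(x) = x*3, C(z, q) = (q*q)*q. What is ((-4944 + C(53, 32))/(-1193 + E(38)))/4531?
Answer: -27824/4888949 ≈ -0.0056912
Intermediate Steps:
C(z, q) = q³ (C(z, q) = q²*q = q³)
E(x) = 3*x
((-4944 + C(53, 32))/(-1193 + E(38)))/4531 = ((-4944 + 32³)/(-1193 + 3*38))/4531 = ((-4944 + 32768)/(-1193 + 114))*(1/4531) = (27824/(-1079))*(1/4531) = (27824*(-1/1079))*(1/4531) = -27824/1079*1/4531 = -27824/4888949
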